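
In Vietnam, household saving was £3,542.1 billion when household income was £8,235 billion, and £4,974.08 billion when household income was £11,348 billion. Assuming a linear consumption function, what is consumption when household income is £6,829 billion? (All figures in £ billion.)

C = 3933.66

MPS = ΔS/ΔY = (4974.08 − 3542.1)/(11348 − 8235) = 1431.98/3113 = 0.46
MPC = 1 − MPS = 0.54
Autonomous saving = 3542.1 − 0.46(8235) = -246, so a = 246
C = 246 + 0.54(6829) = 246 + 3687.66 = 3933.66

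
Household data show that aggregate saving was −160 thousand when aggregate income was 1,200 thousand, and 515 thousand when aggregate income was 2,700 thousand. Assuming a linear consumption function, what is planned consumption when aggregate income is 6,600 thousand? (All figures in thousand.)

MPS = ΔS/ΔY = (515 − (-160))/(2700 − 1200) = 675/1500 = 0.45
MPC = 1 − MPS = 0.55
Autonomous saving = -160 − 0.45(1200) = -700, so a = 700
C = 700 + 0.55(6600) = 700 + 3630 = 4330

C = 4330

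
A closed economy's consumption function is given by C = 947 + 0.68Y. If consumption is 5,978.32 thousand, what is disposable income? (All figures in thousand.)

Y = 7399

947 + 0.68Y = 5978.32
0.68Y = 5031.32, so Y = 5031.32/0.68 = 7399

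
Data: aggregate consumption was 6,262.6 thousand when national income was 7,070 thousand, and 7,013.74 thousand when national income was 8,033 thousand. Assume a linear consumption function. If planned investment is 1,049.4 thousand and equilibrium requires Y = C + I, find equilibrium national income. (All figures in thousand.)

MPC = (7013.74 − 6262.6)/(8033 − 7070) = 751.14/963 = 0.78
a = 6262.6 − 0.78(7070) = 748
Equilibrium: Y = 748 + 0.78Y + 1049.4
0.22Y = 1797.4, so Y = 1797.4/0.22 = 8170

Y = 8170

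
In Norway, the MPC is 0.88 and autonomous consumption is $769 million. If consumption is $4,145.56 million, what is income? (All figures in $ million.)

769 + 0.88Y = 4145.56
0.88Y = 3376.56, so Y = 3376.56/0.88 = 3837

Y = 3837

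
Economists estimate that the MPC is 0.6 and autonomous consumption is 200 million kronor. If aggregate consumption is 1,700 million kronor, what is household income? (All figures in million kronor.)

200 + 0.6Y = 1700
0.6Y = 1500, so Y = 1500/0.6 = 2500

Y = 2500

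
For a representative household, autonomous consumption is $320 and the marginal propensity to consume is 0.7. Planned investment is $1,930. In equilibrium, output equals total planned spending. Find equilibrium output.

Y = 7500

Y = C + I = 320 + 0.7Y + 1930
Y − 0.7Y = 2250
0.3Y = 2250, so Y = 2250/0.3 = 7500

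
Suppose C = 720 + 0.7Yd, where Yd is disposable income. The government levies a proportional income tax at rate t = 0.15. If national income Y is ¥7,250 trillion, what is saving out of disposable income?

S = 1128.75

Yd = (1 − 0.15)(7250) = 0.85(7250) = 6162.5
C = 720 + 0.7(6162.5) = 720 + 4313.75 = 5033.75
S = Yd − C = 6162.5 − 5033.75 = 1128.75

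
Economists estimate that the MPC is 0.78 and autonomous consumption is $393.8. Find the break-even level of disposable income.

At break-even, C = Y: 393.8 + 0.78Y = Y
0.22Y = 393.8, so Y = 393.8/0.22 = 1790

Y = 1790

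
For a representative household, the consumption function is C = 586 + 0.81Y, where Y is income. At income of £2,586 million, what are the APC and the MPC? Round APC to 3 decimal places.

APC = 1.037; MPC = 0.81

MPC = 0.81 (the slope of the consumption function)
C = 586 + 0.81(2586) = 2680.66, so APC = 2680.66/2586 = 1.037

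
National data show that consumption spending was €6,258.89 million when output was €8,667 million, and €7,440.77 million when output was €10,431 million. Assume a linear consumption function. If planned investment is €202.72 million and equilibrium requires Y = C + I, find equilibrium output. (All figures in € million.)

Y = 1984

MPC = (7440.77 − 6258.89)/(10431 − 8667) = 1181.88/1764 = 0.67
a = 6258.89 − 0.67(8667) = 452
Equilibrium: Y = 452 + 0.67Y + 202.72
0.33Y = 654.72, so Y = 654.72/0.33 = 1984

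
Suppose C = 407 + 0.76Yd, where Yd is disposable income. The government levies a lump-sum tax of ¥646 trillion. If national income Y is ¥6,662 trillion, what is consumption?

C = 4979.16

Yd = Y − T = 6662 − 646 = 6016
C = 407 + 0.76(6016) = 407 + 4572.16 = 4979.16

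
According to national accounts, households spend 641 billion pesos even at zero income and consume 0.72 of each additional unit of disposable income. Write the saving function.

S = -641 + 0.28Y

S = Y − C = Y − (641 + 0.72Y) = -641 + (1 − 0.72)Y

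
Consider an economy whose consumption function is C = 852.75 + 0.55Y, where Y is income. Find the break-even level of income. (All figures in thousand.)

At break-even, C = Y: 852.75 + 0.55Y = Y
0.45Y = 852.75, so Y = 852.75/0.45 = 1895

Y = 1895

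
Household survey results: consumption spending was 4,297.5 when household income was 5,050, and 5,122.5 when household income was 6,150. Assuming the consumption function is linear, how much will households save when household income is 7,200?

S = 1290

MPC = (5122.5 − 4297.5)/(6150 − 5050) = 825/1100 = 0.75
a = 4297.5 − 0.75(5050) = 4297.5 − 3787.5 = 510
C = 510 + 0.75(7200) = 5910
S = 7200 − 5910 = 1290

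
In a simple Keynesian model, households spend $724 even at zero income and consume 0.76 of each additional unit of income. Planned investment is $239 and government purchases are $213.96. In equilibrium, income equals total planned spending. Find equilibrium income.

Y = C + I + G = 724 + 0.76Y + 239 + 213.96
Y − 0.76Y = 1176.96
0.24Y = 1176.96, so Y = 1176.96/0.24 = 4904

Y = 4904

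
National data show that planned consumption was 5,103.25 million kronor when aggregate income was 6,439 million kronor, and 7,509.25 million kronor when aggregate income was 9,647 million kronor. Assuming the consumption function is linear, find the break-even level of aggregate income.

Y = 1096

MPC = (7509.25 − 5103.25)/(9647 − 6439) = 2406/3208 = 0.75
a = 5103.25 − 0.75(6439) = 5103.25 − 4829.25 = 274
Break-even: Y = a/(1−MPC) = 274/0.25 = 1096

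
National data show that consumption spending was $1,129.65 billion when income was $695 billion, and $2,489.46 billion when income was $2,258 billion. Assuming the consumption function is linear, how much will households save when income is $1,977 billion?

S = -267.99

MPC = (2489.46 − 1129.65)/(2258 − 695) = 1359.81/1563 = 0.87
a = 1129.65 − 0.87(695) = 1129.65 − 604.65 = 525
C = 525 + 0.87(1977) = 2244.99
S = 1977 − 2244.99 = -267.99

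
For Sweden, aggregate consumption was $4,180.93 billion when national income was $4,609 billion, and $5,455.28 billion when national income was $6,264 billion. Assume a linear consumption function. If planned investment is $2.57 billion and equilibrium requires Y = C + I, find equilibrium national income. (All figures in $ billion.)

Y = 2759

MPC = (5455.28 − 4180.93)/(6264 − 4609) = 1274.35/1655 = 0.77
a = 4180.93 − 0.77(4609) = 632
Equilibrium: Y = 632 + 0.77Y + 2.57
0.23Y = 634.57, so Y = 634.57/0.23 = 2759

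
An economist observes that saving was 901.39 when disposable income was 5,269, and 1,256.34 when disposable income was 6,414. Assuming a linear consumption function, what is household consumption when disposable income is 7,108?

MPS = ΔS/ΔY = (1256.34 − 901.39)/(6414 − 5269) = 354.95/1145 = 0.31
MPC = 1 − MPS = 0.69
Autonomous saving = 901.39 − 0.31(5269) = -732, so a = 732
C = 732 + 0.69(7108) = 732 + 4904.52 = 5636.52

C = 5636.52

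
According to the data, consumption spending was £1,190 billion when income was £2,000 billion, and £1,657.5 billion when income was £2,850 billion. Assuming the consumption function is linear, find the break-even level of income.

Y = 200

MPC = (1657.5 − 1190)/(2850 − 2000) = 467.5/850 = 0.55
a = 1190 − 0.55(2000) = 1190 − 1100 = 90
Break-even: Y = a/(1−MPC) = 90/0.45 = 200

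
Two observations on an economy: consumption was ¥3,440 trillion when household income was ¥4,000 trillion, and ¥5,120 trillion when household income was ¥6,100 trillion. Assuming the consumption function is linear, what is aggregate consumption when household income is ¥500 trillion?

MPC = (5120 − 3440)/(6100 − 4000) = 1680/2100 = 0.8
a = 3440 − 0.8(4000) = 3440 − 3200 = 240
C = 240 + 0.8(500) = 240 + 400 = 640

C = 640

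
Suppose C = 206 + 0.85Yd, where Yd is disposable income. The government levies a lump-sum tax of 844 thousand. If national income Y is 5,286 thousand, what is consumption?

C = 3981.7

Yd = Y − T = 5286 − 844 = 4442
C = 206 + 0.85(4442) = 206 + 3775.7 = 3981.7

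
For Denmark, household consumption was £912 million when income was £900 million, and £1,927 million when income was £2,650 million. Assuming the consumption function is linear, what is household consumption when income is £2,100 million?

C = 1608

MPC = (1927 − 912)/(2650 − 900) = 1015/1750 = 0.58
a = 912 − 0.58(900) = 912 − 522 = 390
C = 390 + 0.58(2100) = 390 + 1218 = 1608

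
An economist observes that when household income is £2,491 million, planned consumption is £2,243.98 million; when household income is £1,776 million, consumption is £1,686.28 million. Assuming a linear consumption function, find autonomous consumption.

MPC = ΔC/ΔY = (2243.98 − 1686.28)/(2491 − 1776) = 557.7/715 = 0.78
a = C − MPC·Y = 1686.28 − 0.78(1776) = 1686.28 − 1385.28 = 301

a = 301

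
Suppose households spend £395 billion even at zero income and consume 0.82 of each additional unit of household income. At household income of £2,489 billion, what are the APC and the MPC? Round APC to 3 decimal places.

APC = 0.979; MPC = 0.82

MPC = 0.82 (the slope of the consumption function)
C = 395 + 0.82(2489) = 2435.98, so APC = 2435.98/2489 = 0.979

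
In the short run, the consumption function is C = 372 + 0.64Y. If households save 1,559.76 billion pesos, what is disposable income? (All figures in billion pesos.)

Y = 5366

S = Y − C = -372 + 0.36Y
-372 + 0.36Y = 1559.76, so 0.36Y = 1931.76 and Y = 5366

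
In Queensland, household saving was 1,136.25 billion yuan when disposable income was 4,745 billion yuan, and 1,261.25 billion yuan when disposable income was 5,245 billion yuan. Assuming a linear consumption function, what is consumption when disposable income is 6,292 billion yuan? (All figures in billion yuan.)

MPS = ΔS/ΔY = (1261.25 − 1136.25)/(5245 − 4745) = 125/500 = 0.25
MPC = 1 − MPS = 0.75
Autonomous saving = 1136.25 − 0.25(4745) = -50, so a = 50
C = 50 + 0.75(6292) = 50 + 4719 = 4769

C = 4769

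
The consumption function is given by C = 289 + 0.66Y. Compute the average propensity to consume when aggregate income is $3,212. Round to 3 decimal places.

C = 289 + 0.66(3212) = 2408.92
APC = C/Y = 2408.92/3212 = 0.750

APC = 0.750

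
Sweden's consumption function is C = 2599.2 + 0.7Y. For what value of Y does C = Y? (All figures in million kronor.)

Y = 8664

At break-even, C = Y: 2599.2 + 0.7Y = Y
0.3Y = 2599.2, so Y = 2599.2/0.3 = 8664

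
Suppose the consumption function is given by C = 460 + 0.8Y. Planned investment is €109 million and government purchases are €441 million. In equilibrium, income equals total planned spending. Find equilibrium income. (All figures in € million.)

Y = 5050

Y = C + I + G = 460 + 0.8Y + 109 + 441
Y − 0.8Y = 1010
0.2Y = 1010, so Y = 1010/0.2 = 5050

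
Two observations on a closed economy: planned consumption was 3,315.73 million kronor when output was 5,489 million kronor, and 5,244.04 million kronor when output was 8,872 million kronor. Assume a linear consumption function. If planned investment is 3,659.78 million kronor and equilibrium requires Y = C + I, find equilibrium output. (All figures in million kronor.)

Y = 8946

MPC = (5244.04 − 3315.73)/(8872 − 5489) = 1928.31/3383 = 0.57
a = 3315.73 − 0.57(5489) = 187
Equilibrium: Y = 187 + 0.57Y + 3659.78
0.43Y = 3846.78, so Y = 3846.78/0.43 = 8946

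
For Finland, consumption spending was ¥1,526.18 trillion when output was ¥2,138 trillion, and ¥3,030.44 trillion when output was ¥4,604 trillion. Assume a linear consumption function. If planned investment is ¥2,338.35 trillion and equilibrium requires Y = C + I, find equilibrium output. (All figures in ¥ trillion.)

MPC = (3030.44 − 1526.18)/(4604 − 2138) = 1504.26/2466 = 0.61
a = 1526.18 − 0.61(2138) = 222
Equilibrium: Y = 222 + 0.61Y + 2338.35
0.39Y = 2560.35, so Y = 2560.35/0.39 = 6565

Y = 6565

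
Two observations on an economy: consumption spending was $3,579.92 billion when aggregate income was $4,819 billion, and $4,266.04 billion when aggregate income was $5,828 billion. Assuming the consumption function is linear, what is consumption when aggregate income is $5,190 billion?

MPC = (4266.04 − 3579.92)/(5828 − 4819) = 686.12/1009 = 0.68
a = 3579.92 − 0.68(4819) = 3579.92 − 3276.92 = 303
C = 303 + 0.68(5190) = 303 + 3529.2 = 3832.2

C = 3832.2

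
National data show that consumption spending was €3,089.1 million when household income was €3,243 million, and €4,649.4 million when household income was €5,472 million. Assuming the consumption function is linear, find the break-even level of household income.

MPC = (4649.4 − 3089.1)/(5472 − 3243) = 1560.3/2229 = 0.7
a = 3089.1 − 0.7(3243) = 3089.1 − 2270.1 = 819
Break-even: Y = a/(1−MPC) = 819/0.3 = 2730

Y = 2730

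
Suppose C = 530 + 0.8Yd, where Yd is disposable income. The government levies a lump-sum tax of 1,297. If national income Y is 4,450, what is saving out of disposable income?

Yd = Y − T = 4450 − 1297 = 3153
C = 530 + 0.8(3153) = 530 + 2522.4 = 3052.4
S = Yd − C = 3153 − 3052.4 = 100.6

S = 100.6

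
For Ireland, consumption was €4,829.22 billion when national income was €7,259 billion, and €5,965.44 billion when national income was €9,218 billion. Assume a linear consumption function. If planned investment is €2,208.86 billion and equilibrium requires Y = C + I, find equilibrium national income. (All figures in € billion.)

Y = 6733

MPC = (5965.44 − 4829.22)/(9218 − 7259) = 1136.22/1959 = 0.58
a = 4829.22 − 0.58(7259) = 619
Equilibrium: Y = 619 + 0.58Y + 2208.86
0.42Y = 2827.86, so Y = 2827.86/0.42 = 6733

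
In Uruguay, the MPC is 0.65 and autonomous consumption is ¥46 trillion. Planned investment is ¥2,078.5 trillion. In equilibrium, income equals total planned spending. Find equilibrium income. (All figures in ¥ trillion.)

Y = 6070

Y = C + I = 46 + 0.65Y + 2078.5
Y − 0.65Y = 2124.5
0.35Y = 2124.5, so Y = 2124.5/0.35 = 6070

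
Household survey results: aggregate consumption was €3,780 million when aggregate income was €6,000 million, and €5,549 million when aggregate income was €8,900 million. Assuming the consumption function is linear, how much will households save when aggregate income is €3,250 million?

S = 1147.5

MPC = (5549 − 3780)/(8900 − 6000) = 1769/2900 = 0.61
a = 3780 − 0.61(6000) = 3780 − 3660 = 120
C = 120 + 0.61(3250) = 2102.5
S = 3250 − 2102.5 = 1147.5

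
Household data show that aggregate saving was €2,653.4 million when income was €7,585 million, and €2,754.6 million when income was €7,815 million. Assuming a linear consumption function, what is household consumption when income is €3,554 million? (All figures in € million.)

C = 2674.24

MPS = ΔS/ΔY = (2754.6 − 2653.4)/(7815 − 7585) = 101.2/230 = 0.44
MPC = 1 − MPS = 0.56
Autonomous saving = 2653.4 − 0.44(7585) = -684, so a = 684
C = 684 + 0.56(3554) = 684 + 1990.24 = 2674.24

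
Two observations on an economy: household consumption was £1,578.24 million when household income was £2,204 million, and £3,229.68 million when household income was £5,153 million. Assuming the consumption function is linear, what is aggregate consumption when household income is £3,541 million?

C = 2326.96

MPC = (3229.68 − 1578.24)/(5153 − 2204) = 1651.44/2949 = 0.56
a = 1578.24 − 0.56(2204) = 1578.24 − 1234.24 = 344
C = 344 + 0.56(3541) = 344 + 1982.96 = 2326.96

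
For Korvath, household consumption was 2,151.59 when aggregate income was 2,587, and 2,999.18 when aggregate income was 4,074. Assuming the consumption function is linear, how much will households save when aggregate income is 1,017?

MPC = (2999.18 − 2151.59)/(4074 − 2587) = 847.59/1487 = 0.57
a = 2151.59 − 0.57(2587) = 2151.59 − 1474.59 = 677
C = 677 + 0.57(1017) = 1256.69
S = 1017 − 1256.69 = -239.69

S = -239.69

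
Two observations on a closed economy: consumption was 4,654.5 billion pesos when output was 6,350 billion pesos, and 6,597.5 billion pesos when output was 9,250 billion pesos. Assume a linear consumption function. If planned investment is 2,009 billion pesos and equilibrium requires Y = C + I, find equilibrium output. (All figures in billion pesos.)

MPC = (6597.5 − 4654.5)/(9250 − 6350) = 1943/2900 = 0.67
a = 4654.5 − 0.67(6350) = 400
Equilibrium: Y = 400 + 0.67Y + 2009
0.33Y = 2409, so Y = 2409/0.33 = 7300

Y = 7300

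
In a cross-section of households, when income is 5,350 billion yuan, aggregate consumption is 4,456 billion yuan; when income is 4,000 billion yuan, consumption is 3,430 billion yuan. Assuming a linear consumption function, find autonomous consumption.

MPC = ΔC/ΔY = (4456 − 3430)/(5350 − 4000) = 1026/1350 = 0.76
a = C − MPC·Y = 3430 − 0.76(4000) = 3430 − 3040 = 390

a = 390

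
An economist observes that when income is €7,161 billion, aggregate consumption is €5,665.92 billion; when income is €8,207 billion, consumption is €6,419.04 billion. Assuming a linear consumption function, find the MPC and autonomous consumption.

MPC = ΔC/ΔY = (6419.04 − 5665.92)/(8207 − 7161) = 753.12/1046 = 0.72
a = C − MPC·Y = 5665.92 − 0.72(7161) = 5665.92 − 5155.92 = 510

MPC = 0.72; a = 510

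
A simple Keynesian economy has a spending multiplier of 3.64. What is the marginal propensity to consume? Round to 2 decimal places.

MPC = 0.73

k = 1/(1 − MPC), so 1 − MPC = 1/k = 1/3.64 = 0.2747
MPC = 1 − 0.2747 = 0.73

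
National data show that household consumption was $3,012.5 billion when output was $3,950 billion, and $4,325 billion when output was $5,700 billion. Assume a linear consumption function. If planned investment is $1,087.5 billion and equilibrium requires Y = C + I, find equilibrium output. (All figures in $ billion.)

MPC = (4325 − 3012.5)/(5700 − 3950) = 1312.5/1750 = 0.75
a = 3012.5 − 0.75(3950) = 50
Equilibrium: Y = 50 + 0.75Y + 1087.5
0.25Y = 1137.5, so Y = 1137.5/0.25 = 4550

Y = 4550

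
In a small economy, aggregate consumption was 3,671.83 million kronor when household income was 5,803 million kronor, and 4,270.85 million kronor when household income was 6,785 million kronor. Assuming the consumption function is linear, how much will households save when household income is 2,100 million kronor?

S = 687

MPC = (4270.85 − 3671.83)/(6785 − 5803) = 599.02/982 = 0.61
a = 3671.83 − 0.61(5803) = 3671.83 − 3539.83 = 132
C = 132 + 0.61(2100) = 1413
S = 2100 − 1413 = 687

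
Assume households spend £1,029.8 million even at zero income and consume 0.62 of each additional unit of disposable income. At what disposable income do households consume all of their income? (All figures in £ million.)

At break-even, C = Y: 1029.8 + 0.62Y = Y
0.38Y = 1029.8, so Y = 1029.8/0.38 = 2710

Y = 2710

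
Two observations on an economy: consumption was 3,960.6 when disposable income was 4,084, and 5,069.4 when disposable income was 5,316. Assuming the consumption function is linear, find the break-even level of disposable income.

Y = 2850

MPC = (5069.4 − 3960.6)/(5316 − 4084) = 1108.8/1232 = 0.9
a = 3960.6 − 0.9(4084) = 3960.6 − 3675.6 = 285
Break-even: Y = a/(1−MPC) = 285/0.1 = 2850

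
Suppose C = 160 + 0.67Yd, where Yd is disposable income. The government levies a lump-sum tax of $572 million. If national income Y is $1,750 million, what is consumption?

Yd = Y − T = 1750 − 572 = 1178
C = 160 + 0.67(1178) = 160 + 789.26 = 949.26

C = 949.26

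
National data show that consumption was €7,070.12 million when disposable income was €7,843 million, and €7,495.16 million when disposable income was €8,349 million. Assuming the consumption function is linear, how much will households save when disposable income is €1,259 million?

MPC = (7495.16 − 7070.12)/(8349 − 7843) = 425.04/506 = 0.84
a = 7070.12 − 0.84(7843) = 7070.12 − 6588.12 = 482
C = 482 + 0.84(1259) = 1539.56
S = 1259 − 1539.56 = -280.56

S = -280.56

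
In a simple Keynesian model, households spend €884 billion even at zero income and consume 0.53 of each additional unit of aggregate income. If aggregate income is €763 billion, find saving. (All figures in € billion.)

S = -525.39

C = 884 + 0.53(763) = 884 + 404.39 = 1288.39
S = Y − C = 763 − 1288.39 = -525.39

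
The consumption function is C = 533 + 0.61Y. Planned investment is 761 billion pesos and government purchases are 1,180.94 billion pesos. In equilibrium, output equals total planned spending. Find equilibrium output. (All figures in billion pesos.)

Y = 6346

Y = C + I + G = 533 + 0.61Y + 761 + 1180.94
Y − 0.61Y = 2474.94
0.39Y = 2474.94, so Y = 2474.94/0.39 = 6346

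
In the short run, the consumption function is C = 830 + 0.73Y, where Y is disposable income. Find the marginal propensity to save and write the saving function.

MPS = 0.27; S = -830 + 0.27Y

MPS = 1 − MPC = 1 − 0.73 = 0.27
S = Y − C = -830 + 0.27Y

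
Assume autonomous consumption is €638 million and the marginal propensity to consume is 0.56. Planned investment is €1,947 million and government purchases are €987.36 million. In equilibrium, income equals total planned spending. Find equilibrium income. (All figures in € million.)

Y = C + I + G = 638 + 0.56Y + 1947 + 987.36
Y − 0.56Y = 3572.36
0.44Y = 3572.36, so Y = 3572.36/0.44 = 8119

Y = 8119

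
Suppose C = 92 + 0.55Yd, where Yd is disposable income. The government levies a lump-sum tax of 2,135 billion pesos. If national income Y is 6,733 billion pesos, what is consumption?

C = 2620.9

Yd = Y − T = 6733 − 2135 = 4598
C = 92 + 0.55(4598) = 92 + 2528.9 = 2620.9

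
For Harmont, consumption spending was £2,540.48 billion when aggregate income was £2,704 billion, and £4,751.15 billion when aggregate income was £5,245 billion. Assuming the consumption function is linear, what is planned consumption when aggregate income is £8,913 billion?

MPC = (4751.15 − 2540.48)/(5245 − 2704) = 2210.67/2541 = 0.87
a = 2540.48 − 0.87(2704) = 2540.48 − 2352.48 = 188
C = 188 + 0.87(8913) = 188 + 7754.31 = 7942.31

C = 7942.31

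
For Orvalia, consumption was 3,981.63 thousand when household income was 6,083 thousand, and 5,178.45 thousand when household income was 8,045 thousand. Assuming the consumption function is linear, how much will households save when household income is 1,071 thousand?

MPC = (5178.45 − 3981.63)/(8045 − 6083) = 1196.82/1962 = 0.61
a = 3981.63 − 0.61(6083) = 3981.63 − 3710.63 = 271
C = 271 + 0.61(1071) = 924.31
S = 1071 − 924.31 = 146.69

S = 146.69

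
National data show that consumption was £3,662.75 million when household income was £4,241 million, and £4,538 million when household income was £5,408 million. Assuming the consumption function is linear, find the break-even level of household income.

MPC = (4538 − 3662.75)/(5408 − 4241) = 875.25/1167 = 0.75
a = 3662.75 − 0.75(4241) = 3662.75 − 3180.75 = 482
Break-even: Y = a/(1−MPC) = 482/0.25 = 1928

Y = 1928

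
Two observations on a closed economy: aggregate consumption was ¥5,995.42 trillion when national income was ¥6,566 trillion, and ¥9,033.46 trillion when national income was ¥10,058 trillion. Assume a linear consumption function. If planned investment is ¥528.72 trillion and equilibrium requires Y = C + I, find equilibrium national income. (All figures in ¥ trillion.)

MPC = (9033.46 − 5995.42)/(10058 − 6566) = 3038.04/3492 = 0.87
a = 5995.42 − 0.87(6566) = 283
Equilibrium: Y = 283 + 0.87Y + 528.72
0.13Y = 811.72, so Y = 811.72/0.13 = 6244

Y = 6244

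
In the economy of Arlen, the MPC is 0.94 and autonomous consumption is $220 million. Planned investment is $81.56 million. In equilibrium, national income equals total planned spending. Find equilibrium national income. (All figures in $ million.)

Y = C + I = 220 + 0.94Y + 81.56
Y − 0.94Y = 301.56
0.06Y = 301.56, so Y = 301.56/0.06 = 5026

Y = 5026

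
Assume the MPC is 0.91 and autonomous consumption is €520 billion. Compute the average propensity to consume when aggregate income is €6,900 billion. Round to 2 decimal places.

C = 520 + 0.91(6900) = 6799
APC = C/Y = 6799/6900 = 0.99

APC = 0.99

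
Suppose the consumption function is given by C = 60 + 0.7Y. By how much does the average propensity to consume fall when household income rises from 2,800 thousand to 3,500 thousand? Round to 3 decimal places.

At Y = 2800: C = 60 + 0.7(2800) = 2020, APC = 2020/2800 = 0.7214
At Y = 3500: C = 2510, APC = 2510/3500 = 0.7171
Fall in APC = 0.7214 − 0.7171 = 0.0043 ≈ 0.004

ΔAPC = 0.004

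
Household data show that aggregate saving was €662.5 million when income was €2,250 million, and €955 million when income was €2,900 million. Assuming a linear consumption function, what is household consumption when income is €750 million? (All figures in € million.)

MPS = ΔS/ΔY = (955 − 662.5)/(2900 − 2250) = 292.5/650 = 0.45
MPC = 1 − MPS = 0.55
Autonomous saving = 662.5 − 0.45(2250) = -350, so a = 350
C = 350 + 0.55(750) = 350 + 412.5 = 762.5

C = 762.5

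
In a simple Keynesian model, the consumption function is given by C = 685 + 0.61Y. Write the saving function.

S = -685 + 0.39Y

S = Y − C = Y − (685 + 0.61Y) = -685 + (1 − 0.61)Y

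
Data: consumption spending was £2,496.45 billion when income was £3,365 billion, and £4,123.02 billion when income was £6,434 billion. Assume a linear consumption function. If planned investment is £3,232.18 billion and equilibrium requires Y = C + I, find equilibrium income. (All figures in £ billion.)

MPC = (4123.02 − 2496.45)/(6434 − 3365) = 1626.57/3069 = 0.53
a = 2496.45 − 0.53(3365) = 713
Equilibrium: Y = 713 + 0.53Y + 3232.18
0.47Y = 3945.18, so Y = 3945.18/0.47 = 8394

Y = 8394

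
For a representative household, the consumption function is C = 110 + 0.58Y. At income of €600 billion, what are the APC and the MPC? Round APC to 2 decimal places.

MPC = 0.58 (the slope of the consumption function)
C = 110 + 0.58(600) = 458, so APC = 458/600 = 0.76

APC = 0.76; MPC = 0.58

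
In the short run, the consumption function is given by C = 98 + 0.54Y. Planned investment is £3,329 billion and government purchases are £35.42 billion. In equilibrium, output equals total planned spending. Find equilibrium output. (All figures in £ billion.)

Y = 7527

Y = C + I + G = 98 + 0.54Y + 3329 + 35.42
Y − 0.54Y = 3462.42
0.46Y = 3462.42, so Y = 3462.42/0.46 = 7527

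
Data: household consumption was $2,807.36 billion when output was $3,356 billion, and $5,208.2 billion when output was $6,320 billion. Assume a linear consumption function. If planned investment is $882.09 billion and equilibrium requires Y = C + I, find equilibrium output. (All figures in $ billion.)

MPC = (5208.2 − 2807.36)/(6320 − 3356) = 2400.84/2964 = 0.81
a = 2807.36 − 0.81(3356) = 89
Equilibrium: Y = 89 + 0.81Y + 882.09
0.19Y = 971.09, so Y = 971.09/0.19 = 5111

Y = 5111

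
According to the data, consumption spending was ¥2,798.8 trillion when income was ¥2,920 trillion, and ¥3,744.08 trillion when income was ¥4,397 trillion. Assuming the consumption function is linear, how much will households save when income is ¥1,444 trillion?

MPC = (3744.08 − 2798.8)/(4397 − 2920) = 945.28/1477 = 0.64
a = 2798.8 − 0.64(2920) = 2798.8 − 1868.8 = 930
C = 930 + 0.64(1444) = 1854.16
S = 1444 − 1854.16 = -410.16

S = -410.16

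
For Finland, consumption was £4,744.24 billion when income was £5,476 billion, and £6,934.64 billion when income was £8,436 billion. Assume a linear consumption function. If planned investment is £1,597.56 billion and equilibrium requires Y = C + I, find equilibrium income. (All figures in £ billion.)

Y = 8806

MPC = (6934.64 − 4744.24)/(8436 − 5476) = 2190.4/2960 = 0.74
a = 4744.24 − 0.74(5476) = 692
Equilibrium: Y = 692 + 0.74Y + 1597.56
0.26Y = 2289.56, so Y = 2289.56/0.26 = 8806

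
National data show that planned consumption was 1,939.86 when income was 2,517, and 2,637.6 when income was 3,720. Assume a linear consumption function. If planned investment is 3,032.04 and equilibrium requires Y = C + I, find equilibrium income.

MPC = (2637.6 − 1939.86)/(3720 − 2517) = 697.74/1203 = 0.58
a = 1939.86 − 0.58(2517) = 480
Equilibrium: Y = 480 + 0.58Y + 3032.04
0.42Y = 3512.04, so Y = 3512.04/0.42 = 8362

Y = 8362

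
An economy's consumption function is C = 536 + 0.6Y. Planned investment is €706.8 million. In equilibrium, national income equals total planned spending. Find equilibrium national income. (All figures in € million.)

Y = C + I = 536 + 0.6Y + 706.8
Y − 0.6Y = 1242.8
0.4Y = 1242.8, so Y = 1242.8/0.4 = 3107

Y = 3107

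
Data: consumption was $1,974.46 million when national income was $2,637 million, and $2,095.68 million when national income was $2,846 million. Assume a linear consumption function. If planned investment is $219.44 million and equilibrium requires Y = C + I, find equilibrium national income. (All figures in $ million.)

MPC = (2095.68 − 1974.46)/(2846 − 2637) = 121.22/209 = 0.58
a = 1974.46 − 0.58(2637) = 445
Equilibrium: Y = 445 + 0.58Y + 219.44
0.42Y = 664.44, so Y = 664.44/0.42 = 1582

Y = 1582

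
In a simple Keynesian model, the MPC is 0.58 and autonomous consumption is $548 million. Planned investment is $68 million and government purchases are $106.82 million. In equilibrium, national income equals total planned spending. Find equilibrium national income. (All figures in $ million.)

Y = 1721

Y = C + I + G = 548 + 0.58Y + 68 + 106.82
Y − 0.58Y = 722.82
0.42Y = 722.82, so Y = 722.82/0.42 = 1721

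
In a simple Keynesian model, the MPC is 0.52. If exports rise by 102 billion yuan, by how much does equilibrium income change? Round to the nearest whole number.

The multiplier is 1/(1 − MPC) = 1/0.48.
ΔY = 102/0.48 = 212.50 ≈ 213

ΔY ≈ 213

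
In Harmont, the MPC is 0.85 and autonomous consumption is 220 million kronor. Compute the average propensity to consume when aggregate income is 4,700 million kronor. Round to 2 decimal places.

C = 220 + 0.85(4700) = 4215
APC = C/Y = 4215/4700 = 0.90

APC = 0.90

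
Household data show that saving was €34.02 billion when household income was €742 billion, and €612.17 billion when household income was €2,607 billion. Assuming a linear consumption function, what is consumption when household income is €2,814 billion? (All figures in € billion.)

C = 2137.66

MPS = ΔS/ΔY = (612.17 − 34.02)/(2607 − 742) = 578.15/1865 = 0.31
MPC = 1 − MPS = 0.69
Autonomous saving = 34.02 − 0.31(742) = -196, so a = 196
C = 196 + 0.69(2814) = 196 + 1941.66 = 2137.66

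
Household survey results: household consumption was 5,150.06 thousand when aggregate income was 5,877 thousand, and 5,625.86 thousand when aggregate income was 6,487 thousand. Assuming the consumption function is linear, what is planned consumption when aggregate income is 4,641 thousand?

MPC = (5625.86 − 5150.06)/(6487 − 5877) = 475.8/610 = 0.78
a = 5150.06 − 0.78(5877) = 5150.06 − 4584.06 = 566
C = 566 + 0.78(4641) = 566 + 3619.98 = 4185.98

C = 4185.98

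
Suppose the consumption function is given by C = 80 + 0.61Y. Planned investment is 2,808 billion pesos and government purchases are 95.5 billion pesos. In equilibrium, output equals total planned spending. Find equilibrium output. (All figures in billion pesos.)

Y = 7650

Y = C + I + G = 80 + 0.61Y + 2808 + 95.5
Y − 0.61Y = 2983.5
0.39Y = 2983.5, so Y = 2983.5/0.39 = 7650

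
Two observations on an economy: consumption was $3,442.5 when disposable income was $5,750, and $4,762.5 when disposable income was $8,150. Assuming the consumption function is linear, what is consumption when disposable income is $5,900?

C = 3525

MPC = (4762.5 − 3442.5)/(8150 − 5750) = 1320/2400 = 0.55
a = 3442.5 − 0.55(5750) = 3442.5 − 3162.5 = 280
C = 280 + 0.55(5900) = 280 + 3245 = 3525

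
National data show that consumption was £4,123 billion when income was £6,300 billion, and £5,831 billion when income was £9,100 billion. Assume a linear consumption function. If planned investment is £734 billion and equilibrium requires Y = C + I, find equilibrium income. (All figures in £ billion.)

Y = 2600

MPC = (5831 − 4123)/(9100 − 6300) = 1708/2800 = 0.61
a = 4123 − 0.61(6300) = 280
Equilibrium: Y = 280 + 0.61Y + 734
0.39Y = 1014, so Y = 1014/0.39 = 2600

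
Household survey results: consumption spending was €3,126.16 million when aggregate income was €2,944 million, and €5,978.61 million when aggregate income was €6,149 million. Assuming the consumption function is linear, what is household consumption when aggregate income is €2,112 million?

C = 2385.68

MPC = (5978.61 − 3126.16)/(6149 − 2944) = 2852.45/3205 = 0.89
a = 3126.16 − 0.89(2944) = 3126.16 − 2620.16 = 506
C = 506 + 0.89(2112) = 506 + 1879.68 = 2385.68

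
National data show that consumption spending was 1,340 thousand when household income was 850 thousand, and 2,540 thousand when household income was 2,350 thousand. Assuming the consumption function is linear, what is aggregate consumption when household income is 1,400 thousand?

MPC = (2540 − 1340)/(2350 − 850) = 1200/1500 = 0.8
a = 1340 − 0.8(850) = 1340 − 680 = 660
C = 660 + 0.8(1400) = 660 + 1120 = 1780

C = 1780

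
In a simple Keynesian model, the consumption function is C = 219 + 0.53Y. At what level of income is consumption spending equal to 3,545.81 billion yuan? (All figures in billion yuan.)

Y = 6277

219 + 0.53Y = 3545.81
0.53Y = 3326.81, so Y = 3326.81/0.53 = 6277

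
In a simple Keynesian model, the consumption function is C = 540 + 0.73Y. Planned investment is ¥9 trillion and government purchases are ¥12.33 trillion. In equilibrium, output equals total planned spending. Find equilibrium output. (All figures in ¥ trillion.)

Y = C + I + G = 540 + 0.73Y + 9 + 12.33
Y − 0.73Y = 561.33
0.27Y = 561.33, so Y = 561.33/0.27 = 2079

Y = 2079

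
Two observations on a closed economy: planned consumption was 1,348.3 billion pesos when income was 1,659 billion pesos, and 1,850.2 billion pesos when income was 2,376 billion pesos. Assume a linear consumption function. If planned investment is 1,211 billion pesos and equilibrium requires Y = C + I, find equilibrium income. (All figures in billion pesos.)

Y = 4660

MPC = (1850.2 − 1348.3)/(2376 − 1659) = 501.9/717 = 0.7
a = 1348.3 − 0.7(1659) = 187
Equilibrium: Y = 187 + 0.7Y + 1211
0.3Y = 1398, so Y = 1398/0.3 = 4660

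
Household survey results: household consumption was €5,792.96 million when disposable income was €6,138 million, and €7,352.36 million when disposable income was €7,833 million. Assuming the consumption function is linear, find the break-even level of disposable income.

Y = 1825

MPC = (7352.36 − 5792.96)/(7833 − 6138) = 1559.4/1695 = 0.92
a = 5792.96 − 0.92(6138) = 5792.96 − 5646.96 = 146
Break-even: Y = a/(1−MPC) = 146/0.08 = 1825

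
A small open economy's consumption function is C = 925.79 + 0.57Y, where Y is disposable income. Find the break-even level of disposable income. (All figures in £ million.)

At break-even, C = Y: 925.79 + 0.57Y = Y
0.43Y = 925.79, so Y = 925.79/0.43 = 2153

Y = 2153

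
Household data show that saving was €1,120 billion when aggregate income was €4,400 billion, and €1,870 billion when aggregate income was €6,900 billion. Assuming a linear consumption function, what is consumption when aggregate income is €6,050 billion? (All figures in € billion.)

C = 4435

MPS = ΔS/ΔY = (1870 − 1120)/(6900 − 4400) = 750/2500 = 0.3
MPC = 1 − MPS = 0.7
Autonomous saving = 1120 − 0.3(4400) = -200, so a = 200
C = 200 + 0.7(6050) = 200 + 4235 = 4435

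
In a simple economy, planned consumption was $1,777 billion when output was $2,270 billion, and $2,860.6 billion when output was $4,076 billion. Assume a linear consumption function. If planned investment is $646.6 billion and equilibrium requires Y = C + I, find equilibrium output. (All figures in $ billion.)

MPC = (2860.6 − 1777)/(4076 − 2270) = 1083.6/1806 = 0.6
a = 1777 − 0.6(2270) = 415
Equilibrium: Y = 415 + 0.6Y + 646.6
0.4Y = 1061.6, so Y = 1061.6/0.4 = 2654

Y = 2654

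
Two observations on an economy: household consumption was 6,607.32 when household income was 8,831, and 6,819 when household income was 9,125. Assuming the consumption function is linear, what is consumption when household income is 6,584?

C = 4989.48

MPC = (6819 − 6607.32)/(9125 − 8831) = 211.68/294 = 0.72
a = 6607.32 − 0.72(8831) = 6607.32 − 6358.32 = 249
C = 249 + 0.72(6584) = 249 + 4740.48 = 4989.48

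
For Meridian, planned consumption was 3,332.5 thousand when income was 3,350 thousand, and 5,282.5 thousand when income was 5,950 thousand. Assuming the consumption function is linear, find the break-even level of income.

MPC = (5282.5 − 3332.5)/(5950 − 3350) = 1950/2600 = 0.75
a = 3332.5 − 0.75(3350) = 3332.5 − 2512.5 = 820
Break-even: Y = a/(1−MPC) = 820/0.25 = 3280

Y = 3280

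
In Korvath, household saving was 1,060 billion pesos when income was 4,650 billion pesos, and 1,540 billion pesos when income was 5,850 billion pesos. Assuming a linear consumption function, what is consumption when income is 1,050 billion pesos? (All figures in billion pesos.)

C = 1430

MPS = ΔS/ΔY = (1540 − 1060)/(5850 − 4650) = 480/1200 = 0.4
MPC = 1 − MPS = 0.6
Autonomous saving = 1060 − 0.4(4650) = -800, so a = 800
C = 800 + 0.6(1050) = 800 + 630 = 1430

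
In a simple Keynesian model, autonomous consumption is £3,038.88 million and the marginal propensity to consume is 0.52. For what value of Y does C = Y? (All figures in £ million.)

At break-even, C = Y: 3038.88 + 0.52Y = Y
0.48Y = 3038.88, so Y = 3038.88/0.48 = 6331

Y = 6331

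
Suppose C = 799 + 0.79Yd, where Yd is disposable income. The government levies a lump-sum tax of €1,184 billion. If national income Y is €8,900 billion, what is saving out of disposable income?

S = 821.36

Yd = Y − T = 8900 − 1184 = 7716
C = 799 + 0.79(7716) = 799 + 6095.64 = 6894.64
S = Yd − C = 7716 − 6894.64 = 821.36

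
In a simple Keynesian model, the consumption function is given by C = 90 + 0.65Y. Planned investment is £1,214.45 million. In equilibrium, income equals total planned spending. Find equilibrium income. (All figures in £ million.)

Y = 3727

Y = C + I = 90 + 0.65Y + 1214.45
Y − 0.65Y = 1304.45
0.35Y = 1304.45, so Y = 1304.45/0.35 = 3727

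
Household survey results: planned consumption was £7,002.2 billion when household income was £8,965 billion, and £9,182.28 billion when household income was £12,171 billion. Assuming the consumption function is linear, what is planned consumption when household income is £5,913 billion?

C = 4926.84

MPC = (9182.28 − 7002.2)/(12171 − 8965) = 2180.08/3206 = 0.68
a = 7002.2 − 0.68(8965) = 7002.2 − 6096.2 = 906
C = 906 + 0.68(5913) = 906 + 4020.84 = 4926.84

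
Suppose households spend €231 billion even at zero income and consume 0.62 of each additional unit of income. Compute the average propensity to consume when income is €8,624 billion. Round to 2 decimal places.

C = 231 + 0.62(8624) = 5577.88
APC = C/Y = 5577.88/8624 = 0.65

APC = 0.65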